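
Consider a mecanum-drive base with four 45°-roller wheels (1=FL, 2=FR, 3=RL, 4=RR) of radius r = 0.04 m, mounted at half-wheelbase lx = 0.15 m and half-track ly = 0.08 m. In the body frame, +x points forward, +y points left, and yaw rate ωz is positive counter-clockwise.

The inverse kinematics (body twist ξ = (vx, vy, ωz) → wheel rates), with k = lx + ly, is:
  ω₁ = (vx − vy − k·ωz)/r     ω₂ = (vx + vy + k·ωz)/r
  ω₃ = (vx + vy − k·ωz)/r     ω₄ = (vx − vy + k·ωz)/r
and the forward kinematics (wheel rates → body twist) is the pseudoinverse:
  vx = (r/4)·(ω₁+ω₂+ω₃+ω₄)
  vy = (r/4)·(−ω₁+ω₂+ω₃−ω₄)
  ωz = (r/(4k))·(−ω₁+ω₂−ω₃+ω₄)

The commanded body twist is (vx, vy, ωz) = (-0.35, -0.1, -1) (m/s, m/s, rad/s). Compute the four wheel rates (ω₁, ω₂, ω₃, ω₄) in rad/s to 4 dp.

k = lx + ly = 0.15 + 0.08 = 0.2300;  k·ωz = 0.2300·-1 = -0.2300
ω₁ (FL) = (vx − vy − k·ωz)/r = -0.0200/0.04 = -0.5000
ω₂ (FR) = (vx + vy + k·ωz)/r = -0.6800/0.04 = -17.0000
ω₃ (RL) = (vx + vy − k·ωz)/r = -0.2200/0.04 = -5.5000
ω₄ (RR) = (vx − vy + k·ωz)/r = -0.4800/0.04 = -12.0000

(-0.5000, -17.0000, -5.5000, -12.0000)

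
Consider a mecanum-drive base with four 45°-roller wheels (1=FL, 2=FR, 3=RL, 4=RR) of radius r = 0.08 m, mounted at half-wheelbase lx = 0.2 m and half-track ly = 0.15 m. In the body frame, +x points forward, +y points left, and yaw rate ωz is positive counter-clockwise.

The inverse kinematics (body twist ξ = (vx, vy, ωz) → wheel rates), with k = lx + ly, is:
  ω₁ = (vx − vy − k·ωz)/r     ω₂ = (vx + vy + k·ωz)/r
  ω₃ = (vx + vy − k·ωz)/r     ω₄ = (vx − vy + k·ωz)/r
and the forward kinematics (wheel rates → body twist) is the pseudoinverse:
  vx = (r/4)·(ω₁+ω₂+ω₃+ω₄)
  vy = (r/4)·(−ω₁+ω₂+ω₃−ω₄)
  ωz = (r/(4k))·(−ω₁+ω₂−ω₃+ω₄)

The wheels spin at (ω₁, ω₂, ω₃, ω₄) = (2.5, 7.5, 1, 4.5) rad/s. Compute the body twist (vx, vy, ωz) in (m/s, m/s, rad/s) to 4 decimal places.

k = lx + ly = 0.2 + 0.15 = 0.3500
ω₁+ω₂+ω₃+ω₄ = 15.5000  →  vx = (0.08/4)·15.5000 = 0.3100
−ω₁+ω₂+ω₃−ω₄ = 1.5000  →  vy = (0.08/4)·1.5000 = 0.0300
−ω₁+ω₂−ω₃+ω₄ = 8.5000  →  ωz = (0.08/1.4000)·8.5000 = 0.4857

(0.3100, 0.0300, 0.4857)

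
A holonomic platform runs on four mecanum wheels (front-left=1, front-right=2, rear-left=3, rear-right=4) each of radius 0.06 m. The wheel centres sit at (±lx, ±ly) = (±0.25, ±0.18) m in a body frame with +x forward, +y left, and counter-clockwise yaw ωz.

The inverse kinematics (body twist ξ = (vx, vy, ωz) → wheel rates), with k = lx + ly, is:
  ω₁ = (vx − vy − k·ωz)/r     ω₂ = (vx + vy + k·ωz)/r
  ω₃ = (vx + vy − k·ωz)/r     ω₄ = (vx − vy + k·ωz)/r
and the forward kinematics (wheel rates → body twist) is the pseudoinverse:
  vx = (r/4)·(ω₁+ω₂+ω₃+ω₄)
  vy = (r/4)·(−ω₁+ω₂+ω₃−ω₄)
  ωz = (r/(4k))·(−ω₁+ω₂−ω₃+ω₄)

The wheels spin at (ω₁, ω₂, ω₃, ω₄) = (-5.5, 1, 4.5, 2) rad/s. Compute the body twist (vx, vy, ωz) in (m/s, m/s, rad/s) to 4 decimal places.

(0.0300, 0.1350, 0.1395)

k = lx + ly = 0.25 + 0.18 = 0.4300
ω₁+ω₂+ω₃+ω₄ = 2.0000  →  vx = (0.06/4)·2.0000 = 0.0300
−ω₁+ω₂+ω₃−ω₄ = 9.0000  →  vy = (0.06/4)·9.0000 = 0.1350
−ω₁+ω₂−ω₃+ω₄ = 4.0000  →  ωz = (0.06/1.7200)·4.0000 = 0.1395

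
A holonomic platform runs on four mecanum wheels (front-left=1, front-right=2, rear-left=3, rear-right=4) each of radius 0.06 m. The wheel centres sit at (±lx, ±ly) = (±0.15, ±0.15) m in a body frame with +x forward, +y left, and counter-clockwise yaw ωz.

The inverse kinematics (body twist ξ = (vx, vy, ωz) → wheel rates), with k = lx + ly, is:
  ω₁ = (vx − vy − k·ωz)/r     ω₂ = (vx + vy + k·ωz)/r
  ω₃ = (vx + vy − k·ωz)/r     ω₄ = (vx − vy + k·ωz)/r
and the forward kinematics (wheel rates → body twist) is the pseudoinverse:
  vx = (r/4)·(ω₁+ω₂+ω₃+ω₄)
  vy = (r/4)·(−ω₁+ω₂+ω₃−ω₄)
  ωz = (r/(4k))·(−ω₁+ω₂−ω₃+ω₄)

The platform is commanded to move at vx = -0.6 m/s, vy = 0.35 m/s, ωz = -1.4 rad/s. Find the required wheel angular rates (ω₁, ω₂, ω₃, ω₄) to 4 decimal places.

k = lx + ly = 0.15 + 0.15 = 0.3000;  k·ωz = 0.3000·-1.4 = -0.4200
ω₁ (FL) = (vx − vy − k·ωz)/r = -0.5300/0.06 = -8.8333
ω₂ (FR) = (vx + vy + k·ωz)/r = -0.6700/0.06 = -11.1667
ω₃ (RL) = (vx + vy − k·ωz)/r = 0.1700/0.06 = 2.8333
ω₄ (RR) = (vx − vy + k·ωz)/r = -1.3700/0.06 = -22.8333

(-8.8333, -11.1667, 2.8333, -22.8333)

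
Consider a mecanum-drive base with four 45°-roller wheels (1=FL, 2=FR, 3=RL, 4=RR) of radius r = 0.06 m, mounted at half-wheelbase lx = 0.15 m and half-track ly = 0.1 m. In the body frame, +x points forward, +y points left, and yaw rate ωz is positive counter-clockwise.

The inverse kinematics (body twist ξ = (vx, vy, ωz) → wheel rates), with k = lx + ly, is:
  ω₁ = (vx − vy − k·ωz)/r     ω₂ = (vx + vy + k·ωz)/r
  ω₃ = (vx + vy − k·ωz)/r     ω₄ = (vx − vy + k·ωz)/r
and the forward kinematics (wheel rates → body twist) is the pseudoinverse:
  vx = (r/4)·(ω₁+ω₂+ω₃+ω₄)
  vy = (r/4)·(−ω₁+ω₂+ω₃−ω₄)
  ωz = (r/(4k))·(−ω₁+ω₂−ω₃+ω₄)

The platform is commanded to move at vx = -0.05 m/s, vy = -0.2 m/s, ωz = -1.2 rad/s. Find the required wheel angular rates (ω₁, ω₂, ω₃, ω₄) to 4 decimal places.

k = lx + ly = 0.15 + 0.1 = 0.2500;  k·ωz = 0.2500·-1.2 = -0.3000
ω₁ (FL) = (vx − vy − k·ωz)/r = 0.4500/0.06 = 7.5000
ω₂ (FR) = (vx + vy + k·ωz)/r = -0.5500/0.06 = -9.1667
ω₃ (RL) = (vx + vy − k·ωz)/r = 0.0500/0.06 = 0.8333
ω₄ (RR) = (vx − vy + k·ωz)/r = -0.1500/0.06 = -2.5000

(7.5000, -9.1667, 0.8333, -2.5000)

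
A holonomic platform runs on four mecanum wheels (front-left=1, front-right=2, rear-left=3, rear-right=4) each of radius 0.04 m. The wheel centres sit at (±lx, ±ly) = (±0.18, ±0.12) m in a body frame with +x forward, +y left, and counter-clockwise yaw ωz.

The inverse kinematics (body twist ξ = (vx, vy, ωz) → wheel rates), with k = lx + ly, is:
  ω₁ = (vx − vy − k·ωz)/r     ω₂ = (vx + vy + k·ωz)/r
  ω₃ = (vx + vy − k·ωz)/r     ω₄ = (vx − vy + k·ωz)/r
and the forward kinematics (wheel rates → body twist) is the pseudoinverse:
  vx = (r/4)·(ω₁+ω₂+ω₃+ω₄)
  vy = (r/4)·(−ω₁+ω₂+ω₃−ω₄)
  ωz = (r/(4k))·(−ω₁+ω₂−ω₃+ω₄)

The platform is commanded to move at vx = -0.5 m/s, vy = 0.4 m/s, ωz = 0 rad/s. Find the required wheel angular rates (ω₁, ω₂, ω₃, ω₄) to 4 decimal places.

(-22.5000, -2.5000, -2.5000, -22.5000)

k = lx + ly = 0.18 + 0.12 = 0.3000;  k·ωz = 0.3000·0 = 0.0000
ω₁ (FL) = (vx − vy − k·ωz)/r = -0.9000/0.04 = -22.5000
ω₂ (FR) = (vx + vy + k·ωz)/r = -0.1000/0.04 = -2.5000
ω₃ (RL) = (vx + vy − k·ωz)/r = -0.1000/0.04 = -2.5000
ω₄ (RR) = (vx − vy + k·ωz)/r = -0.9000/0.04 = -22.5000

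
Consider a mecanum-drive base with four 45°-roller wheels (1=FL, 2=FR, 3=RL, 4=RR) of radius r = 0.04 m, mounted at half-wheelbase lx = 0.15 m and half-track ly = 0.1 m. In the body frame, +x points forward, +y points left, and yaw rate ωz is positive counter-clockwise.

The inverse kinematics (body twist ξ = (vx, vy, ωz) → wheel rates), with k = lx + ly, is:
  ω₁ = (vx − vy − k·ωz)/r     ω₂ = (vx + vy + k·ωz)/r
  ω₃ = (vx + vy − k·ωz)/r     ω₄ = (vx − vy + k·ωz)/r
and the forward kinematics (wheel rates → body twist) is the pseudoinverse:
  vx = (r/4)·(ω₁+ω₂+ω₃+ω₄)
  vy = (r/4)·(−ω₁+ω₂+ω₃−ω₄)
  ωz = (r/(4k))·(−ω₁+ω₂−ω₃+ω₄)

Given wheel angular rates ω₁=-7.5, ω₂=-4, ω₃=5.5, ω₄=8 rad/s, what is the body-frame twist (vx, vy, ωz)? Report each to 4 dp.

k = lx + ly = 0.15 + 0.1 = 0.2500
ω₁+ω₂+ω₃+ω₄ = 2.0000  →  vx = (0.04/4)·2.0000 = 0.0200
−ω₁+ω₂+ω₃−ω₄ = 1.0000  →  vy = (0.04/4)·1.0000 = 0.0100
−ω₁+ω₂−ω₃+ω₄ = 6.0000  →  ωz = (0.04/1.0000)·6.0000 = 0.2400

(0.0200, 0.0100, 0.2400)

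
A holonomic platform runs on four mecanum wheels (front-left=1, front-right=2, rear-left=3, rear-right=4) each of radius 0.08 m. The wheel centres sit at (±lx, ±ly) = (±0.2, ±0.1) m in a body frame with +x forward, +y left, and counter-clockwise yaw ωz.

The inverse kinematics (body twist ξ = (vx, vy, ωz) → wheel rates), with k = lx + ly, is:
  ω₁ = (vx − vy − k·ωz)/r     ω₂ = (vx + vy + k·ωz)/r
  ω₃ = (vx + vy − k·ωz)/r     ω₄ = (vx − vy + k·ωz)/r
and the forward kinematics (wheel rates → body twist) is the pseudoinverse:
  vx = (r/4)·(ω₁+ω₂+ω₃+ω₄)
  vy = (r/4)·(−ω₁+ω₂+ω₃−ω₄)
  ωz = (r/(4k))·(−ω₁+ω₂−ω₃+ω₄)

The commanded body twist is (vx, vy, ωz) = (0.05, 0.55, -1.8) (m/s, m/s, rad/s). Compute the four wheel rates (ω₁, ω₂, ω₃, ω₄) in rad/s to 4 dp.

(0.5000, 0.7500, 14.2500, -13.0000)

k = lx + ly = 0.2 + 0.1 = 0.3000;  k·ωz = 0.3000·-1.8 = -0.5400
ω₁ (FL) = (vx − vy − k·ωz)/r = 0.0400/0.08 = 0.5000
ω₂ (FR) = (vx + vy + k·ωz)/r = 0.0600/0.08 = 0.7500
ω₃ (RL) = (vx + vy − k·ωz)/r = 1.1400/0.08 = 14.2500
ω₄ (RR) = (vx − vy + k·ωz)/r = -1.0400/0.08 = -13.0000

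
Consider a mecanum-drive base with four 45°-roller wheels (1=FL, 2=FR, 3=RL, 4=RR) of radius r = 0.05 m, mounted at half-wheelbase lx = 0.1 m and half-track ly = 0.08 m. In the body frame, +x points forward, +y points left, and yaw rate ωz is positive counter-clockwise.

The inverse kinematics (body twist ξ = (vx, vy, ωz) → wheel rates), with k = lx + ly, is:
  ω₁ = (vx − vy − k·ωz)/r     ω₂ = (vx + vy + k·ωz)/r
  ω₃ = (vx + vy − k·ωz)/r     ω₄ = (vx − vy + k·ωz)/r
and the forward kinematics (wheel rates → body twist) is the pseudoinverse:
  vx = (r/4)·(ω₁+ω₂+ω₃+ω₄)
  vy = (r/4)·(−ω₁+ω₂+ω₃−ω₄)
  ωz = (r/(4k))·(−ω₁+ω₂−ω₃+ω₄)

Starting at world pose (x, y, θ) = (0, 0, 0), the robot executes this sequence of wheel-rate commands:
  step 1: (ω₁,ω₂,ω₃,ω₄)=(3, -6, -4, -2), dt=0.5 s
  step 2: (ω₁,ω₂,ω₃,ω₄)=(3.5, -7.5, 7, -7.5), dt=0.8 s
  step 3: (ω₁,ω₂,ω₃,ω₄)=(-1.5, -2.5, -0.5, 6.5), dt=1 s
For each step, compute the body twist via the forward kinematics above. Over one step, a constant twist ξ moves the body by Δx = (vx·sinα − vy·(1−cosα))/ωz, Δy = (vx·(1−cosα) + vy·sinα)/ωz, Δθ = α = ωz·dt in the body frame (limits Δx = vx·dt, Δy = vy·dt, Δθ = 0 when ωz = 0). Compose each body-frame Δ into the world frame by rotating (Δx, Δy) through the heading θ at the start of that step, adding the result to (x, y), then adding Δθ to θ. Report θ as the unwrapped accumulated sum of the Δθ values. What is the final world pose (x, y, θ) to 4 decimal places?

(-0.1574, -0.0454, -1.2431)

step 1: ξ=(vx,vy,ωz)=(-0.1125, -0.1375, -0.4861), dt=0.5 → body Δ=(-0.0640, -0.0613, -0.2431) → world pose (-0.0640, -0.0613, -0.2431)
step 2: ξ=(vx,vy,ωz)=(-0.0562, 0.0438, -1.7708), dt=0.8 → body Δ=(-0.0105, 0.0513, -1.4167) → world pose (-0.0618, -0.0090, -1.6597)
step 3: ξ=(vx,vy,ωz)=(0.0250, -0.1000, 0.4167), dt=1.0 → body Δ=(0.0448, -0.0920, 0.4167) → world pose (-0.1574, -0.0454, -1.2431)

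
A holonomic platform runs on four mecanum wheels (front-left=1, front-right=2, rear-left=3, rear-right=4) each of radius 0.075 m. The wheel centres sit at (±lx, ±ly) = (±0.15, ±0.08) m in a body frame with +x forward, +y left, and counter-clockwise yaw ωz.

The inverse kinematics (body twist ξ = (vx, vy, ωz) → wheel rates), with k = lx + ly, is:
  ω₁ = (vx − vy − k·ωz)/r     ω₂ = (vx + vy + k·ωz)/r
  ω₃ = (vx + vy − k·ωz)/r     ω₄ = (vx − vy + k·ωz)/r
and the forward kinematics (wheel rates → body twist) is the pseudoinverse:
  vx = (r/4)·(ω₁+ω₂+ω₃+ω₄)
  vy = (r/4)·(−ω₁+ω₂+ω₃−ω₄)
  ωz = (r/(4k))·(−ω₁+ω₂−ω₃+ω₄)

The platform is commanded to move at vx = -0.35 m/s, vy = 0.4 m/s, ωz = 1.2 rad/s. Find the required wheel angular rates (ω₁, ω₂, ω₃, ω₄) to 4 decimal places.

k = lx + ly = 0.15 + 0.08 = 0.2300;  k·ωz = 0.2300·1.2 = 0.2760
ω₁ (FL) = (vx − vy − k·ωz)/r = -1.0260/0.075 = -13.6800
ω₂ (FR) = (vx + vy + k·ωz)/r = 0.3260/0.075 = 4.3467
ω₃ (RL) = (vx + vy − k·ωz)/r = -0.2260/0.075 = -3.0133
ω₄ (RR) = (vx − vy + k·ωz)/r = -0.4740/0.075 = -6.3200

(-13.6800, 4.3467, -3.0133, -6.3200)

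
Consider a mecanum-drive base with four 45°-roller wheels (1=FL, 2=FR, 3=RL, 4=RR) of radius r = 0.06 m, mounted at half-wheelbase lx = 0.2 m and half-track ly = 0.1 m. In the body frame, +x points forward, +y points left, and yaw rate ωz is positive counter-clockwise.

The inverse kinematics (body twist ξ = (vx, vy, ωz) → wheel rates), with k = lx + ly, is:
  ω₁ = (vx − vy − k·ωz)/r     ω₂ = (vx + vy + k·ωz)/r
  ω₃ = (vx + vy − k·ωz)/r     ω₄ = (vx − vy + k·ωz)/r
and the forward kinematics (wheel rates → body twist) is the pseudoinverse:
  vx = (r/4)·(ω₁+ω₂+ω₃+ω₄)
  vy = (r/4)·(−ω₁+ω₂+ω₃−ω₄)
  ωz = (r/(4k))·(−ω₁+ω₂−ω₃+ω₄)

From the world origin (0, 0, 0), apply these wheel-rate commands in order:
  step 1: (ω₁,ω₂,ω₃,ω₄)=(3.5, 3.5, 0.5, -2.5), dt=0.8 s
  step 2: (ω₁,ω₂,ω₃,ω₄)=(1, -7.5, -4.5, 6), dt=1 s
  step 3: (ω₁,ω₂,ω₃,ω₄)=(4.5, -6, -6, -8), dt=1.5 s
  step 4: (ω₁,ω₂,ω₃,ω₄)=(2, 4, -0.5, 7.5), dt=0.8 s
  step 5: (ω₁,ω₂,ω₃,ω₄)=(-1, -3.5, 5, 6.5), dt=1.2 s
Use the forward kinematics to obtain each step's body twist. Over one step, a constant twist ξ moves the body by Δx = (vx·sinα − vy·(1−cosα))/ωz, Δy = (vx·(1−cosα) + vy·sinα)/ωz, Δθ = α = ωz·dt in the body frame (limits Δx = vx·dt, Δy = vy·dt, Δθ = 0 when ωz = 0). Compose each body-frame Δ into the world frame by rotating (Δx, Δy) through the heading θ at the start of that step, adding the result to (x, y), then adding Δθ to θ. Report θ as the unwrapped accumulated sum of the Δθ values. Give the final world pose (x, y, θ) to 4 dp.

(-0.2876, -0.5397, -0.6175)

step 1: ξ=(vx,vy,ωz)=(0.0750, 0.0450, -0.1500), dt=0.8 → body Δ=(0.0620, 0.0323, -0.1200) → world pose (0.0620, 0.0323, -0.1200)
step 2: ξ=(vx,vy,ωz)=(-0.0750, -0.2850, 0.1000), dt=1.0 → body Δ=(-0.0606, -0.2883, 0.1000) → world pose (-0.0327, -0.2466, -0.0200)
step 3: ξ=(vx,vy,ωz)=(-0.2325, -0.1275, -0.6250), dt=1.5 → body Δ=(-0.3831, -0.0126, -0.9375) → world pose (-0.4160, -0.2515, -0.9575)
step 4: ξ=(vx,vy,ωz)=(0.1950, -0.0900, 0.5000), dt=0.8 → body Δ=(0.1661, -0.0393, 0.4000) → world pose (-0.3526, -0.4100, -0.5575)
step 5: ξ=(vx,vy,ωz)=(0.1050, -0.0600, -0.0500), dt=1.2 → body Δ=(0.1238, -0.0757, -0.0600) → world pose (-0.2876, -0.5397, -0.6175)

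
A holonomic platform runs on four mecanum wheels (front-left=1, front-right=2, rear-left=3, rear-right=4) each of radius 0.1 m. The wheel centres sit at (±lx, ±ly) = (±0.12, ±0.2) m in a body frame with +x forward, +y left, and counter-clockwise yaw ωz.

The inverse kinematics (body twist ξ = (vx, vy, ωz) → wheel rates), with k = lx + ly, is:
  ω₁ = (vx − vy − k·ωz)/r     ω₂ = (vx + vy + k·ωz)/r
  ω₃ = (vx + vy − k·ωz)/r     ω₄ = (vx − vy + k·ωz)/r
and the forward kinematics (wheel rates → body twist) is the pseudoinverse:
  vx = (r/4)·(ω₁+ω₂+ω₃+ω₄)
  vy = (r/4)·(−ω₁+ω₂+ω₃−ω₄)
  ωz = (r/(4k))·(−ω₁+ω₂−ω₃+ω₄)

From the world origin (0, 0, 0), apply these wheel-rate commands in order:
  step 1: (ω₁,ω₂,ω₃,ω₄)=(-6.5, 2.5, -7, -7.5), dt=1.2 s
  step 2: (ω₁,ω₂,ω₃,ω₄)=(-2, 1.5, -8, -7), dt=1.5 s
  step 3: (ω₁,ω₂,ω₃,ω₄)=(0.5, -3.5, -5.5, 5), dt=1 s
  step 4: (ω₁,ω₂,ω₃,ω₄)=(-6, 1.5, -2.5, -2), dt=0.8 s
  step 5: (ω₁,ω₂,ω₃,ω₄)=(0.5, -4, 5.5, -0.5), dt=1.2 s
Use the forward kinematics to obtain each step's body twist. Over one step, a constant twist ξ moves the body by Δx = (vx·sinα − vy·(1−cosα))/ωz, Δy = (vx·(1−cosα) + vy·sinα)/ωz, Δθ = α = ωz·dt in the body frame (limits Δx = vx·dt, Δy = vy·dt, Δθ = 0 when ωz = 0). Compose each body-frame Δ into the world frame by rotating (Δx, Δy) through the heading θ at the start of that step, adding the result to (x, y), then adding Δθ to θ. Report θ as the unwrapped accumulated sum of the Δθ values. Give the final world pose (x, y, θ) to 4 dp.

step 1: ξ=(vx,vy,ωz)=(-0.4625, 0.2375, 0.6641), dt=1.2 → body Δ=(-0.6058, 0.0461, 0.7969) → world pose (-0.6058, 0.0461, 0.7969)
step 2: ξ=(vx,vy,ωz)=(-0.3875, 0.0625, 0.3516), dt=1.5 → body Δ=(-0.5788, -0.0603, 0.5273) → world pose (-0.9672, -0.4100, 1.3242)
step 3: ξ=(vx,vy,ωz)=(-0.0875, -0.3625, 0.5078), dt=1.0 → body Δ=(0.0063, -0.3689, 0.5078) → world pose (-0.6080, -0.4939, 1.8320)
step 4: ξ=(vx,vy,ωz)=(-0.2250, 0.1750, 0.6250), dt=0.8 → body Δ=(-0.2069, 0.0902, 0.5000) → world pose (-0.6417, -0.7171, 2.3320)
step 5: ξ=(vx,vy,ωz)=(0.0375, 0.0375, -0.8203), dt=1.2 → body Δ=(0.0585, 0.0177, -0.9844) → world pose (-0.6948, -0.6869, 1.3477)

(-0.6948, -0.6869, 1.3477)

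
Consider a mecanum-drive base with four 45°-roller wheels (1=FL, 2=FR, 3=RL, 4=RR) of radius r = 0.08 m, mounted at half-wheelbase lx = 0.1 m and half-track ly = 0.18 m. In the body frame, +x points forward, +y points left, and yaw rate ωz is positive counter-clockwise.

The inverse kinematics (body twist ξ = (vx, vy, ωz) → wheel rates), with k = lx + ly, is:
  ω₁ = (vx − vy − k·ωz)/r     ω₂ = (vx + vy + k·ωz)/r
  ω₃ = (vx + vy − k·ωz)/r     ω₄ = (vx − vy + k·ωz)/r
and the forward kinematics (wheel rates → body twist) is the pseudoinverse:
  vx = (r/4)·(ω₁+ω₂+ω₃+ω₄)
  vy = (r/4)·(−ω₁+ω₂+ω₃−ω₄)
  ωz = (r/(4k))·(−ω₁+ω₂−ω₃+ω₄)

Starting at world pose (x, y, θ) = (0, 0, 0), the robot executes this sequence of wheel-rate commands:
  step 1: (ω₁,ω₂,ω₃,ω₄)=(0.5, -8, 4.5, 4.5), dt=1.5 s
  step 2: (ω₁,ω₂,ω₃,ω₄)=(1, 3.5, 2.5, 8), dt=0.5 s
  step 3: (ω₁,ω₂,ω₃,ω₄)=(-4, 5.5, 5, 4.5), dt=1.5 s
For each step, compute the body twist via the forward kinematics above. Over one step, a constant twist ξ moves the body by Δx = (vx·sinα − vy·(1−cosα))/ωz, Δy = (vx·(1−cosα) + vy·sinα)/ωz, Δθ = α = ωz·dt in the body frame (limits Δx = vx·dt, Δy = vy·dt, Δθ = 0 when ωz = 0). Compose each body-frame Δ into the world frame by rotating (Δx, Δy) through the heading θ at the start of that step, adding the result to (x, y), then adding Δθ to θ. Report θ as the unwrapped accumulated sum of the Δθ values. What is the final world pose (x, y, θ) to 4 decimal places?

(0.3727, -0.1253, 0.3393)

step 1: ξ=(vx,vy,ωz)=(0.0300, -0.1700, -0.6071), dt=1.5 → body Δ=(-0.0693, -0.2403, -0.9107) → world pose (-0.0693, -0.2403, -0.9107)
step 2: ξ=(vx,vy,ωz)=(0.3000, -0.0600, 0.5714), dt=0.5 → body Δ=(0.1522, -0.0083, 0.2857) → world pose (0.0175, -0.3656, -0.6250)
step 3: ξ=(vx,vy,ωz)=(0.2200, 0.2000, 0.6429), dt=1.5 → body Δ=(0.1474, 0.4028, 0.9643) → world pose (0.3727, -0.1253, 0.3393)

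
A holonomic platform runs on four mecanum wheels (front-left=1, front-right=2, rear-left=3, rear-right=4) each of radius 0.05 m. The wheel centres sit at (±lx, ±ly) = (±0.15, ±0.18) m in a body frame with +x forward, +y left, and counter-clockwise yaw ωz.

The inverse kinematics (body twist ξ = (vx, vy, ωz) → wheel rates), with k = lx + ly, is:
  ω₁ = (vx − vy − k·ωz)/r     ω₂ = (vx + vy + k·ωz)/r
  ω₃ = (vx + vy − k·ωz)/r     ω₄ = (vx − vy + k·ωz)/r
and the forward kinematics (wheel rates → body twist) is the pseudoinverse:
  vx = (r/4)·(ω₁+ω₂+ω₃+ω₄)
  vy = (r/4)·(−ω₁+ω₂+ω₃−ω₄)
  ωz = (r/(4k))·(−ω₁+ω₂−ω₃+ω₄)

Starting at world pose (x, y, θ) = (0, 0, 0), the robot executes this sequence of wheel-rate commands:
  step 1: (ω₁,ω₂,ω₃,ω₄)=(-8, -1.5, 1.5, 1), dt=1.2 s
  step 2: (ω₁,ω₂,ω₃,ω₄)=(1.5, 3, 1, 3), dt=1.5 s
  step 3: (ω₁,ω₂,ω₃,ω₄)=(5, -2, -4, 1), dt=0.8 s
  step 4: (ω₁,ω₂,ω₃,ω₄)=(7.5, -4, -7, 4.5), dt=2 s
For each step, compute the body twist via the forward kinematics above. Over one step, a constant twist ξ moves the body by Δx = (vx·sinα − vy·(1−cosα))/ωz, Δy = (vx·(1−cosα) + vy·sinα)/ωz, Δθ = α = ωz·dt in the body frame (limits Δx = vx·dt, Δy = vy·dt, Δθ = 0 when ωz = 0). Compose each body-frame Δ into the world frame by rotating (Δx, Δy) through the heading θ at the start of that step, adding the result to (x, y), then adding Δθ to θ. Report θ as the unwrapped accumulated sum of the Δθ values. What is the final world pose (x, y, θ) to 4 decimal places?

(0.3376, -0.4870, 0.4110)

step 1: ξ=(vx,vy,ωz)=(-0.0875, 0.0875, 0.2273), dt=1.2 → body Δ=(-0.1179, 0.0895, 0.2727) → world pose (-0.1179, 0.0895, 0.2727)
step 2: ξ=(vx,vy,ωz)=(0.1063, -0.0063, 0.1326), dt=1.5 → body Δ=(0.1593, 0.0065, 0.1989) → world pose (0.0337, 0.1386, 0.4716)
step 3: ξ=(vx,vy,ωz)=(0.0000, -0.1500, -0.0758), dt=0.8 → body Δ=(-0.0036, -0.1199, -0.0606) → world pose (0.0849, 0.0301, 0.4110)
step 4: ξ=(vx,vy,ωz)=(0.0125, -0.2875, 0.0000), dt=2.0 → body Δ=(0.0250, -0.5750, 0.0000) → world pose (0.3376, -0.4870, 0.4110)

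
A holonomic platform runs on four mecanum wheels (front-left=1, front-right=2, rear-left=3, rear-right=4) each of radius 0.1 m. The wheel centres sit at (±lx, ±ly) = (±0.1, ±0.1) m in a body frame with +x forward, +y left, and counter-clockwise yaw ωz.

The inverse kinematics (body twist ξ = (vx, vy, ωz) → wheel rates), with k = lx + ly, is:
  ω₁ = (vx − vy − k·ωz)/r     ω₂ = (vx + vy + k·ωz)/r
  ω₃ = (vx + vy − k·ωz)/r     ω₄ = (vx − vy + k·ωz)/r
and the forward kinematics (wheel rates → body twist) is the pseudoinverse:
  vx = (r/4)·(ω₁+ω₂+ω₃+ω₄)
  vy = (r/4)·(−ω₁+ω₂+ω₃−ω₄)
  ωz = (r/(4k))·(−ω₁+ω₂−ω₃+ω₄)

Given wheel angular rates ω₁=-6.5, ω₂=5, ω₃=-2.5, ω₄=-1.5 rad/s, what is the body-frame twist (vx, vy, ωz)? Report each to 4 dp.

k = lx + ly = 0.1 + 0.1 = 0.2000
ω₁+ω₂+ω₃+ω₄ = -5.5000  →  vx = (0.1/4)·-5.5000 = -0.1375
−ω₁+ω₂+ω₃−ω₄ = 10.5000  →  vy = (0.1/4)·10.5000 = 0.2625
−ω₁+ω₂−ω₃+ω₄ = 12.5000  →  ωz = (0.1/0.8000)·12.5000 = 1.5625

(-0.1375, 0.2625, 1.5625)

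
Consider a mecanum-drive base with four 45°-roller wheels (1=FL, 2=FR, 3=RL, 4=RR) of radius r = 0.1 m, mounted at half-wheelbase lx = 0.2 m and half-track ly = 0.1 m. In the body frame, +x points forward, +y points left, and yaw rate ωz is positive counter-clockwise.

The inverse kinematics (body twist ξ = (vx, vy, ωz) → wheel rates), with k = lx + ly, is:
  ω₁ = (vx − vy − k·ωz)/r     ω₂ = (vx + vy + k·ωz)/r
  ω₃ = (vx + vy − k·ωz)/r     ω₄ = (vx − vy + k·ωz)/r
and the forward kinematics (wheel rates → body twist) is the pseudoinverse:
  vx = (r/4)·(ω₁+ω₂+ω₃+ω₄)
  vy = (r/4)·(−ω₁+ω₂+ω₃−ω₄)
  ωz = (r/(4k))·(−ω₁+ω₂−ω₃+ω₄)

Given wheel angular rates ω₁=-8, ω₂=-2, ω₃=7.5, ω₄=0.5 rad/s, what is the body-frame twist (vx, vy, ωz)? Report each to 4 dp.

(-0.0500, 0.3250, -0.0833)

k = lx + ly = 0.2 + 0.1 = 0.3000
ω₁+ω₂+ω₃+ω₄ = -2.0000  →  vx = (0.1/4)·-2.0000 = -0.0500
−ω₁+ω₂+ω₃−ω₄ = 13.0000  →  vy = (0.1/4)·13.0000 = 0.3250
−ω₁+ω₂−ω₃+ω₄ = -1.0000  →  ωz = (0.1/1.2000)·-1.0000 = -0.0833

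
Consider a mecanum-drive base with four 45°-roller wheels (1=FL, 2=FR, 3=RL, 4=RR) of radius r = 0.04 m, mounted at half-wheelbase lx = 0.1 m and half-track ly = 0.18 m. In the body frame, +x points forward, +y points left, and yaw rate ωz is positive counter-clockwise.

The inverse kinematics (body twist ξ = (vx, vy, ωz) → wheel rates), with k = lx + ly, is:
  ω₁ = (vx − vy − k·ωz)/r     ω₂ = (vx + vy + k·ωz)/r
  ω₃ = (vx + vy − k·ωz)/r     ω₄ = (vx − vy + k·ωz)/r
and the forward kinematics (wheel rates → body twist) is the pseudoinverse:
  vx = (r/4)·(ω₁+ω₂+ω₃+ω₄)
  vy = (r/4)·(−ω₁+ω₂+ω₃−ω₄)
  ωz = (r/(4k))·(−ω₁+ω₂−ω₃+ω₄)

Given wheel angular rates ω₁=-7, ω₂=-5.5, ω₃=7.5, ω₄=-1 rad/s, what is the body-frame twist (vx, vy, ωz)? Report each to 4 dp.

k = lx + ly = 0.1 + 0.18 = 0.2800
ω₁+ω₂+ω₃+ω₄ = -6.0000  →  vx = (0.04/4)·-6.0000 = -0.0600
−ω₁+ω₂+ω₃−ω₄ = 10.0000  →  vy = (0.04/4)·10.0000 = 0.1000
−ω₁+ω₂−ω₃+ω₄ = -7.0000  →  ωz = (0.04/1.1200)·-7.0000 = -0.2500

(-0.0600, 0.1000, -0.2500)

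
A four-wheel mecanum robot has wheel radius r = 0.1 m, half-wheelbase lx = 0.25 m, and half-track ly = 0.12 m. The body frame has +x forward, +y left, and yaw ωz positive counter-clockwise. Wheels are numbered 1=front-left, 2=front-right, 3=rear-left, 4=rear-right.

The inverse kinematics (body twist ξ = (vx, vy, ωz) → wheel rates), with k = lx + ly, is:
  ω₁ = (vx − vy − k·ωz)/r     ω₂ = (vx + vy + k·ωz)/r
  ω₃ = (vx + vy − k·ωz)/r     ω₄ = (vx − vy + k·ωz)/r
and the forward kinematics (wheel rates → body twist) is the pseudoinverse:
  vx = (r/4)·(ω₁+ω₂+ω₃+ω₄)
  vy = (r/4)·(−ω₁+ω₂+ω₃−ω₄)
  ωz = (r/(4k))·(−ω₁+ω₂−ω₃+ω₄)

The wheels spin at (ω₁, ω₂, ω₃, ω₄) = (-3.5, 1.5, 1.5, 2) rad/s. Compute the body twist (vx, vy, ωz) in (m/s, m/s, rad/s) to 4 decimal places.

(0.0375, 0.1125, 0.3716)

k = lx + ly = 0.25 + 0.12 = 0.3700
ω₁+ω₂+ω₃+ω₄ = 1.5000  →  vx = (0.1/4)·1.5000 = 0.0375
−ω₁+ω₂+ω₃−ω₄ = 4.5000  →  vy = (0.1/4)·4.5000 = 0.1125
−ω₁+ω₂−ω₃+ω₄ = 5.5000  →  ωz = (0.1/1.4800)·5.5000 = 0.3716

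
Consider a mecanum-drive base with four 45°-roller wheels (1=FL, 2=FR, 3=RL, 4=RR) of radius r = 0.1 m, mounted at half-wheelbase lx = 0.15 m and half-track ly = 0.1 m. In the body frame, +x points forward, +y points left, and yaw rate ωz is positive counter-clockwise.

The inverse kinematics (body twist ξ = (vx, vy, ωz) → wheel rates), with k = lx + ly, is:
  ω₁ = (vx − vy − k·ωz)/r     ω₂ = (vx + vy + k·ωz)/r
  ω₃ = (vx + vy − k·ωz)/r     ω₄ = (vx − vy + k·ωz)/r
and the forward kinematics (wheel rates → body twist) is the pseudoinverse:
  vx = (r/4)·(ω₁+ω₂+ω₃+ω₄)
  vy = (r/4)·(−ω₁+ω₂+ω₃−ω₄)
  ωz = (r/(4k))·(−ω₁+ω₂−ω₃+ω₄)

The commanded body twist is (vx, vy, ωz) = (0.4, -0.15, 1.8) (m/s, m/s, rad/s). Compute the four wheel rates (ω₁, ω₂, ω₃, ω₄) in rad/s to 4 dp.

(1.0000, 7.0000, -2.0000, 10.0000)

k = lx + ly = 0.15 + 0.1 = 0.2500;  k·ωz = 0.2500·1.8 = 0.4500
ω₁ (FL) = (vx − vy − k·ωz)/r = 0.1000/0.1 = 1.0000
ω₂ (FR) = (vx + vy + k·ωz)/r = 0.7000/0.1 = 7.0000
ω₃ (RL) = (vx + vy − k·ωz)/r = -0.2000/0.1 = -2.0000
ω₄ (RR) = (vx − vy + k·ωz)/r = 1.0000/0.1 = 10.0000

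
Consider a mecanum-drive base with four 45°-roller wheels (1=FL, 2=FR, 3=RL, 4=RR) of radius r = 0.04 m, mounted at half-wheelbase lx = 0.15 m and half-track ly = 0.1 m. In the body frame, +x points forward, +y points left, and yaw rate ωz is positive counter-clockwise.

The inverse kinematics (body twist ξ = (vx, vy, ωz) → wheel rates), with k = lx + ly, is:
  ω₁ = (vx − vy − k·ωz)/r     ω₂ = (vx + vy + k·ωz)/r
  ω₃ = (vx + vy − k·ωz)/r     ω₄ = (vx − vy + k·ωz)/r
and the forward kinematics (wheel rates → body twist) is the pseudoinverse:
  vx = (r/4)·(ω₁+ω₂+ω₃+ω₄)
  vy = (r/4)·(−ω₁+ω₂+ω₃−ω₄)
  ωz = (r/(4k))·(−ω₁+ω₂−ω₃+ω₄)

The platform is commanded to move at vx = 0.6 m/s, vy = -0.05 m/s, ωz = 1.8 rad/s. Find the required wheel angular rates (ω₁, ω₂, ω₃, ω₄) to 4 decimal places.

(5.0000, 25.0000, 2.5000, 27.5000)

k = lx + ly = 0.15 + 0.1 = 0.2500;  k·ωz = 0.2500·1.8 = 0.4500
ω₁ (FL) = (vx − vy − k·ωz)/r = 0.2000/0.04 = 5.0000
ω₂ (FR) = (vx + vy + k·ωz)/r = 1.0000/0.04 = 25.0000
ω₃ (RL) = (vx + vy − k·ωz)/r = 0.1000/0.04 = 2.5000
ω₄ (RR) = (vx − vy + k·ωz)/r = 1.1000/0.04 = 27.5000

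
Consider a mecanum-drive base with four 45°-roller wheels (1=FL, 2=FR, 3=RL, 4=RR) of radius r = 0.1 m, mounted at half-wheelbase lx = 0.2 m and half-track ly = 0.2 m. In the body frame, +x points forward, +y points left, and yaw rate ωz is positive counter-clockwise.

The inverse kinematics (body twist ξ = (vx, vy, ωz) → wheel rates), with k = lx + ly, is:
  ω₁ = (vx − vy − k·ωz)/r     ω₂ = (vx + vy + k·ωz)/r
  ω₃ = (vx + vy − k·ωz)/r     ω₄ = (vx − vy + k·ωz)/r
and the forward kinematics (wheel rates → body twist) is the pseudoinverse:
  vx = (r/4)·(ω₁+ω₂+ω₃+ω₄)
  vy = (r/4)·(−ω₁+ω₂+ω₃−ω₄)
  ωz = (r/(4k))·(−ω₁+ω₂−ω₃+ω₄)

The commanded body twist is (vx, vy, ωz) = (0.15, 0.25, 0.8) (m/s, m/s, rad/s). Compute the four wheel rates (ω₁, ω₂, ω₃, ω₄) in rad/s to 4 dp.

k = lx + ly = 0.2 + 0.2 = 0.4000;  k·ωz = 0.4000·0.8 = 0.3200
ω₁ (FL) = (vx − vy − k·ωz)/r = -0.4200/0.1 = -4.2000
ω₂ (FR) = (vx + vy + k·ωz)/r = 0.7200/0.1 = 7.2000
ω₃ (RL) = (vx + vy − k·ωz)/r = 0.0800/0.1 = 0.8000
ω₄ (RR) = (vx − vy + k·ωz)/r = 0.2200/0.1 = 2.2000

(-4.2000, 7.2000, 0.8000, 2.2000)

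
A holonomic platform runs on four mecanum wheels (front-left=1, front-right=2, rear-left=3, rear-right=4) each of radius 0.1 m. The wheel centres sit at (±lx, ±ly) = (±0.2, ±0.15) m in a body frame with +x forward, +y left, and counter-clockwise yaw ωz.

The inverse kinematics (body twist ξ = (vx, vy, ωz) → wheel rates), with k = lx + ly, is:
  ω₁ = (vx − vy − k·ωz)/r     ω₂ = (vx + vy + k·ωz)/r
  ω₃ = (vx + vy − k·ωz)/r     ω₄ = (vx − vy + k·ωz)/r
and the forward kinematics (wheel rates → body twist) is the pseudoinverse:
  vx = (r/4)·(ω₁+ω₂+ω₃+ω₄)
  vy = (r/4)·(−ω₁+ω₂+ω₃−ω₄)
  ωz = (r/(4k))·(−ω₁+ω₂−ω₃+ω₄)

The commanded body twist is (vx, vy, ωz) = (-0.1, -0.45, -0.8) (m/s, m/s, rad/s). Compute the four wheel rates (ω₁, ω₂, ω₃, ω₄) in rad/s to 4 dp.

k = lx + ly = 0.2 + 0.15 = 0.3500;  k·ωz = 0.3500·-0.8 = -0.2800
ω₁ (FL) = (vx − vy − k·ωz)/r = 0.6300/0.1 = 6.3000
ω₂ (FR) = (vx + vy + k·ωz)/r = -0.8300/0.1 = -8.3000
ω₃ (RL) = (vx + vy − k·ωz)/r = -0.2700/0.1 = -2.7000
ω₄ (RR) = (vx − vy + k·ωz)/r = 0.0700/0.1 = 0.7000

(6.3000, -8.3000, -2.7000, 0.7000)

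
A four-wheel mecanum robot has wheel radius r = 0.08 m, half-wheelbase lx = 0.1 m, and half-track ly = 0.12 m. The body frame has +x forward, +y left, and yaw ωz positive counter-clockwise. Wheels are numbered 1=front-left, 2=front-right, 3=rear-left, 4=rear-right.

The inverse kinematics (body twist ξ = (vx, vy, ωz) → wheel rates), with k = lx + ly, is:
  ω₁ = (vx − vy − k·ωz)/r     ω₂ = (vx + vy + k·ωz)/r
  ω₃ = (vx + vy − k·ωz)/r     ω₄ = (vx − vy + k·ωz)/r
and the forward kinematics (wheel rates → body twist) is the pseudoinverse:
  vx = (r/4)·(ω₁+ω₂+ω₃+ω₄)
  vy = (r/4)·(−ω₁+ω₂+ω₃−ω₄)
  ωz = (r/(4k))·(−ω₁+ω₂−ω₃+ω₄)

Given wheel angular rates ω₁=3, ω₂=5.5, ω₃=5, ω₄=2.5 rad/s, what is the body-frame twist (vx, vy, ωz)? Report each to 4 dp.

k = lx + ly = 0.1 + 0.12 = 0.2200
ω₁+ω₂+ω₃+ω₄ = 16.0000  →  vx = (0.08/4)·16.0000 = 0.3200
−ω₁+ω₂+ω₃−ω₄ = 5.0000  →  vy = (0.08/4)·5.0000 = 0.1000
−ω₁+ω₂−ω₃+ω₄ = 0.0000  →  ωz = (0.08/0.8800)·0.0000 = 0.0000

(0.3200, 0.1000, 0.0000)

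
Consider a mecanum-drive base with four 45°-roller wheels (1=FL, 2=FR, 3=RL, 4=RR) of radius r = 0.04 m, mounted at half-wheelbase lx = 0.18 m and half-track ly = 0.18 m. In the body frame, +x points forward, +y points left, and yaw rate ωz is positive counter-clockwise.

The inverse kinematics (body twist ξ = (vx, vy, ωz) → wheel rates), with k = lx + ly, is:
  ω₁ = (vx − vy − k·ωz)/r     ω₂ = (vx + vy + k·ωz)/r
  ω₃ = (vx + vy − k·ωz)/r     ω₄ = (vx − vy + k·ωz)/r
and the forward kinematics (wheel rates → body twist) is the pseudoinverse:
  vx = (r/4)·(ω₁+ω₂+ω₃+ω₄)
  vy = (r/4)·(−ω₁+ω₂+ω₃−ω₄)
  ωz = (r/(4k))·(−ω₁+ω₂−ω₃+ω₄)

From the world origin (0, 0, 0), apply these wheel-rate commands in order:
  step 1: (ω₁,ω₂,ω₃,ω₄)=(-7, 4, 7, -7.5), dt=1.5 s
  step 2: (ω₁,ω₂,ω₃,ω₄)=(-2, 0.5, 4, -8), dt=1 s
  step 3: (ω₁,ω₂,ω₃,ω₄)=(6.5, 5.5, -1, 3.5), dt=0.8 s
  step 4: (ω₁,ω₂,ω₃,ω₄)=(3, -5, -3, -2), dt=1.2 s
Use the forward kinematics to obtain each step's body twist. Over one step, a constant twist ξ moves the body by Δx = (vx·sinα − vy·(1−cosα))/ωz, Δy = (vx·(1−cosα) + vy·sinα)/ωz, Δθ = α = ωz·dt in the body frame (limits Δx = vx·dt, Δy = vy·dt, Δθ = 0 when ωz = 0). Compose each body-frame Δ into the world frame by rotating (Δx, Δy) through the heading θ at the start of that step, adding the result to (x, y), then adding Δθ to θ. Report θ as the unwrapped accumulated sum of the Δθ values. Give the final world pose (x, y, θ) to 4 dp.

step 1: ξ=(vx,vy,ωz)=(-0.0350, 0.2550, -0.0972), dt=1.5 → body Δ=(-0.0245, 0.3850, -0.1458) → world pose (-0.0245, 0.3850, -0.1458)
step 2: ξ=(vx,vy,ωz)=(-0.0550, 0.1450, -0.2639), dt=1.0 → body Δ=(-0.0353, 0.1505, -0.2639) → world pose (-0.0376, 0.5390, -0.4097)
step 3: ξ=(vx,vy,ωz)=(0.1450, -0.0550, 0.0972), dt=0.8 → body Δ=(0.1176, -0.0394, 0.0778) → world pose (0.0546, 0.4560, -0.3319)
step 4: ξ=(vx,vy,ωz)=(-0.0700, -0.0900, -0.1944), dt=1.2 → body Δ=(-0.0958, -0.0973, -0.2333) → world pose (-0.0677, 0.3953, -0.5653)

(-0.0677, 0.3953, -0.5653)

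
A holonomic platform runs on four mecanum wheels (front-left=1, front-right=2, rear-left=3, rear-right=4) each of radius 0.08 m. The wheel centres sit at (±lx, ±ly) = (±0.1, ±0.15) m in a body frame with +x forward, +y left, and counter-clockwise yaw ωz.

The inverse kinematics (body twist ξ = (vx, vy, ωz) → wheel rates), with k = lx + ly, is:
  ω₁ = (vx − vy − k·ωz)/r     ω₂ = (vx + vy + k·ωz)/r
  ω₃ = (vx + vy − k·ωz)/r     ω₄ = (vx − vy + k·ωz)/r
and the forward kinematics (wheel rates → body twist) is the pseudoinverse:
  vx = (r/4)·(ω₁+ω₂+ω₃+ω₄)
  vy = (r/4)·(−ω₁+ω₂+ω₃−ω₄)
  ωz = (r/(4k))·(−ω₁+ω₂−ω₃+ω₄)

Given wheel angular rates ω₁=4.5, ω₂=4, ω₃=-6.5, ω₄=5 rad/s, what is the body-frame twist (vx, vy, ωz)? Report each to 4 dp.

k = lx + ly = 0.1 + 0.15 = 0.2500
ω₁+ω₂+ω₃+ω₄ = 7.0000  →  vx = (0.08/4)·7.0000 = 0.1400
−ω₁+ω₂+ω₃−ω₄ = -12.0000  →  vy = (0.08/4)·-12.0000 = -0.2400
−ω₁+ω₂−ω₃+ω₄ = 11.0000  →  ωz = (0.08/1.0000)·11.0000 = 0.8800

(0.1400, -0.2400, 0.8800)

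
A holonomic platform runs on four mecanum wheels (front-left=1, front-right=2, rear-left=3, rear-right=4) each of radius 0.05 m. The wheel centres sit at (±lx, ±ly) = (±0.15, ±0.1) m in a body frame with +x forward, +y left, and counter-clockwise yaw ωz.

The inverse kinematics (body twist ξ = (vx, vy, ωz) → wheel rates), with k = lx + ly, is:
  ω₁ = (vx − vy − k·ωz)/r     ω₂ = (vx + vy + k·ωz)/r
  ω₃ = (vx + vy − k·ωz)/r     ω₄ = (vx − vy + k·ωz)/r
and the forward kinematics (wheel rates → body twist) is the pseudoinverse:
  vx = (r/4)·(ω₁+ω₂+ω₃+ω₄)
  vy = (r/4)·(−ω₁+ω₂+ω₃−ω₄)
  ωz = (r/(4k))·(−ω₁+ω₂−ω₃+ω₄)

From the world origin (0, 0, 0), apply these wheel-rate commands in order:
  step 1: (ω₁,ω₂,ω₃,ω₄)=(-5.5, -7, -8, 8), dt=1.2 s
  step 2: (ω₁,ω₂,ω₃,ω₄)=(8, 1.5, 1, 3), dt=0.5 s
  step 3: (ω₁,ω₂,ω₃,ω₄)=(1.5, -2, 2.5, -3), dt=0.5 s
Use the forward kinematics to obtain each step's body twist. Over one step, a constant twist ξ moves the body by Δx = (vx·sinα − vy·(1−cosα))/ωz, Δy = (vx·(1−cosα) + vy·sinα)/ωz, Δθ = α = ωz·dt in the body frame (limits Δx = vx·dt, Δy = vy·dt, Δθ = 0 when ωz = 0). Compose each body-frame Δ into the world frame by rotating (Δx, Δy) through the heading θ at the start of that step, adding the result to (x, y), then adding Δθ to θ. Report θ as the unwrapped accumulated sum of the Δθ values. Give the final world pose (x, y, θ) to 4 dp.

step 1: ξ=(vx,vy,ωz)=(-0.1562, -0.2188, 0.7250), dt=1.2 → body Δ=(-0.0576, -0.3072, 0.8700) → world pose (-0.0576, -0.3072, 0.8700)
step 2: ξ=(vx,vy,ωz)=(0.1688, -0.1063, -0.2250), dt=0.5 → body Δ=(0.0812, -0.0578, -0.1125) → world pose (0.0389, -0.2823, 0.7575)
step 3: ξ=(vx,vy,ωz)=(-0.0125, 0.0250, -0.4500), dt=0.5 → body Δ=(-0.0048, 0.0131, -0.2250) → world pose (0.0265, -0.2761, 0.5325)

(0.0265, -0.2761, 0.5325)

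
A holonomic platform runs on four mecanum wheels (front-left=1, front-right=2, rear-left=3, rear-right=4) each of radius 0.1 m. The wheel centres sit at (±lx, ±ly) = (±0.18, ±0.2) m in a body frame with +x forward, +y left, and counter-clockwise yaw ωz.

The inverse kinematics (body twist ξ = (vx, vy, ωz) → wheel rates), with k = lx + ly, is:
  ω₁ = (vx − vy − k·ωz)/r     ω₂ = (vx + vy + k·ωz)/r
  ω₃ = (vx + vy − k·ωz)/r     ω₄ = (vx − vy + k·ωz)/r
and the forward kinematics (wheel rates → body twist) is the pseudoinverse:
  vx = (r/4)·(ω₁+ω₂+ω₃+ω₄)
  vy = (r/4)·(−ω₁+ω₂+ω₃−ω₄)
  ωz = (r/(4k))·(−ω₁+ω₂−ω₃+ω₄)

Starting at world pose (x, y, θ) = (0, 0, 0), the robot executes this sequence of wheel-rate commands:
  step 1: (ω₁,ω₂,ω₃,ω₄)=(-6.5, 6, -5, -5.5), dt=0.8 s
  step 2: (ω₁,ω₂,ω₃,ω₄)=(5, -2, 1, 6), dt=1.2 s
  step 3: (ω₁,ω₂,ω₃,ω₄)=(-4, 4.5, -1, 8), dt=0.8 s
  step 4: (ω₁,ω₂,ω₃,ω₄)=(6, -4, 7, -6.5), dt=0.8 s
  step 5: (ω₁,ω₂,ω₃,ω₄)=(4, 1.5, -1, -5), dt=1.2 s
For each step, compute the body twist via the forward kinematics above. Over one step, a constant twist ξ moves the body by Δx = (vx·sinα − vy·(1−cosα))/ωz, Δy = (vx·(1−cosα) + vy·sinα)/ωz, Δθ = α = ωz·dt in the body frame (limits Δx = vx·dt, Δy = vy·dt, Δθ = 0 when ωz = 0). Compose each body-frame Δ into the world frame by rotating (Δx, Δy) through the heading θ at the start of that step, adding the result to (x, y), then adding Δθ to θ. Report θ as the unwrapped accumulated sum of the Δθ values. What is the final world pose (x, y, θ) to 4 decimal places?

(0.2297, 0.2632, -0.3553)

step 1: ξ=(vx,vy,ωz)=(-0.2750, 0.3250, 0.7895), dt=0.8 → body Δ=(-0.2851, 0.1759, 0.6316) → world pose (-0.2851, 0.1759, 0.6316)
step 2: ξ=(vx,vy,ωz)=(0.2500, -0.3000, -0.1316), dt=1.2 → body Δ=(0.2704, -0.3821, -0.1579) → world pose (0.1588, 0.0271, 0.4737)
step 3: ξ=(vx,vy,ωz)=(0.1875, -0.0125, 1.1513), dt=0.8 → body Δ=(0.1340, 0.0557, 0.9211) → world pose (0.2526, 0.1377, 1.3947)
step 4: ξ=(vx,vy,ωz)=(0.0625, 0.0875, -1.5461), dt=0.8 → body Δ=(0.0762, 0.0263, -1.2368) → world pose (0.2401, 0.2174, 0.1579)
step 5: ξ=(vx,vy,ωz)=(-0.0125, 0.0375, -0.4276), dt=1.2 → body Δ=(-0.0031, 0.0468, -0.5132) → world pose (0.2297, 0.2632, -0.3553)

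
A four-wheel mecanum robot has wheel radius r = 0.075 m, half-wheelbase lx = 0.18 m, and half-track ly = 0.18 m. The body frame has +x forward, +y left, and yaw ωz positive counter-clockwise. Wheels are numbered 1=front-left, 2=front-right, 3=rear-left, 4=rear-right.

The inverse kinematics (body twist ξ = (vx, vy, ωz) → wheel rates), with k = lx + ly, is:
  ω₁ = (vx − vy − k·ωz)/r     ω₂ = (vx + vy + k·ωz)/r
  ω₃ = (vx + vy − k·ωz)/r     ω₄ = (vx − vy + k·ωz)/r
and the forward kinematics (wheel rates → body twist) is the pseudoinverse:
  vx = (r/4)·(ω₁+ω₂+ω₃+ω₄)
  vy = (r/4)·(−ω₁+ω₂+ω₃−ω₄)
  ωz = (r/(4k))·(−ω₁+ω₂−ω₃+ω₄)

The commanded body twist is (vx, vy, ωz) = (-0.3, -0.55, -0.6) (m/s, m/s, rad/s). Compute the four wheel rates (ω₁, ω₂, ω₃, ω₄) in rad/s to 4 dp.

k = lx + ly = 0.18 + 0.18 = 0.3600;  k·ωz = 0.3600·-0.6 = -0.2160
ω₁ (FL) = (vx − vy − k·ωz)/r = 0.4660/0.075 = 6.2133
ω₂ (FR) = (vx + vy + k·ωz)/r = -1.0660/0.075 = -14.2133
ω₃ (RL) = (vx + vy − k·ωz)/r = -0.6340/0.075 = -8.4533
ω₄ (RR) = (vx − vy + k·ωz)/r = 0.0340/0.075 = 0.4533

(6.2133, -14.2133, -8.4533, 0.4533)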